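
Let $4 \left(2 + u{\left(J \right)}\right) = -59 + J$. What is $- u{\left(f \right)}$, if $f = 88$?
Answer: $- \frac{21}{4} \approx -5.25$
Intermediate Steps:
$u{\left(J \right)} = - \frac{67}{4} + \frac{J}{4}$ ($u{\left(J \right)} = -2 + \frac{-59 + J}{4} = -2 + \left(- \frac{59}{4} + \frac{J}{4}\right) = - \frac{67}{4} + \frac{J}{4}$)
$- u{\left(f \right)} = - (- \frac{67}{4} + \frac{1}{4} \cdot 88) = - (- \frac{67}{4} + 22) = \left(-1\right) \frac{21}{4} = - \frac{21}{4}$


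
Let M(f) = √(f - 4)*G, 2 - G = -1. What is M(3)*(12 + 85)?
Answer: 291*I ≈ 291.0*I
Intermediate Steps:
G = 3 (G = 2 - 1*(-1) = 2 + 1 = 3)
M(f) = 3*√(-4 + f) (M(f) = √(f - 4)*3 = √(-4 + f)*3 = 3*√(-4 + f))
M(3)*(12 + 85) = (3*√(-4 + 3))*(12 + 85) = (3*√(-1))*97 = (3*I)*97 = 291*I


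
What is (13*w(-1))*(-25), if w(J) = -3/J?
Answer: -975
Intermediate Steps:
(13*w(-1))*(-25) = (13*(-3/(-1)))*(-25) = (13*(-3*(-1)))*(-25) = (13*3)*(-25) = 39*(-25) = -975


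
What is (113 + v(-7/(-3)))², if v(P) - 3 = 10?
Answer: 15876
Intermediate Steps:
v(P) = 13 (v(P) = 3 + 10 = 13)
(113 + v(-7/(-3)))² = (113 + 13)² = 126² = 15876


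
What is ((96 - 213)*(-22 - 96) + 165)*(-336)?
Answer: -4694256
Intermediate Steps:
((96 - 213)*(-22 - 96) + 165)*(-336) = (-117*(-118) + 165)*(-336) = (13806 + 165)*(-336) = 13971*(-336) = -4694256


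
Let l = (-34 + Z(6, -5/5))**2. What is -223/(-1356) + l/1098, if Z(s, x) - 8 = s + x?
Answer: 46825/82716 ≈ 0.56609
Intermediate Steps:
Z(s, x) = 8 + s + x (Z(s, x) = 8 + (s + x) = 8 + s + x)
l = 441 (l = (-34 + (8 + 6 - 5/5))**2 = (-34 + (8 + 6 - 5*1/5))**2 = (-34 + (8 + 6 - 1))**2 = (-34 + 13)**2 = (-21)**2 = 441)
-223/(-1356) + l/1098 = -223/(-1356) + 441/1098 = -223*(-1/1356) + 441*(1/1098) = 223/1356 + 49/122 = 46825/82716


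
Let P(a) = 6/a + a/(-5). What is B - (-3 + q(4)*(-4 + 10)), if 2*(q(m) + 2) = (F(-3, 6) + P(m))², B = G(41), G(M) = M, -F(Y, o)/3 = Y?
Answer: -22627/100 ≈ -226.27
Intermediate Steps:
F(Y, o) = -3*Y
P(a) = 6/a - a/5 (P(a) = 6/a + a*(-⅕) = 6/a - a/5)
B = 41
q(m) = -2 + (9 + 6/m - m/5)²/2 (q(m) = -2 + (-3*(-3) + (6/m - m/5))²/2 = -2 + (9 + (6/m - m/5))²/2 = -2 + (9 + 6/m - m/5)²/2)
B - (-3 + q(4)*(-4 + 10)) = 41 - (-3 + (-2 + (1/50)*(30 - 1*4² + 45*4)²/4²)*(-4 + 10)) = 41 - (-3 + (-2 + (1/50)*(1/16)*(30 - 1*16 + 180)²)*6) = 41 - (-3 + (-2 + (1/50)*(1/16)*(30 - 16 + 180)²)*6) = 41 - (-3 + (-2 + (1/50)*(1/16)*194²)*6) = 41 - (-3 + (-2 + (1/50)*(1/16)*37636)*6) = 41 - (-3 + (-2 + 9409/200)*6) = 41 - (-3 + (9009/200)*6) = 41 - (-3 + 27027/100) = 41 - 1*26727/100 = 41 - 26727/100 = -22627/100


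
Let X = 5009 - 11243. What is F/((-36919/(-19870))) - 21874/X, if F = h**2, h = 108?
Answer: 722811173663/115076523 ≈ 6281.1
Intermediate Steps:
X = -6234
F = 11664 (F = 108**2 = 11664)
F/((-36919/(-19870))) - 21874/X = 11664/((-36919/(-19870))) - 21874/(-6234) = 11664/((-36919*(-1/19870))) - 21874*(-1/6234) = 11664/(36919/19870) + 10937/3117 = 11664*(19870/36919) + 10937/3117 = 231763680/36919 + 10937/3117 = 722811173663/115076523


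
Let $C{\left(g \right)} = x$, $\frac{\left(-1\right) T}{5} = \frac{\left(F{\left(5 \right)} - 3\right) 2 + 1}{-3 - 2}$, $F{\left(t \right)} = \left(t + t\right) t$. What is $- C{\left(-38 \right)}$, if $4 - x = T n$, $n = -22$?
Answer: $-2094$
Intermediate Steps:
$F{\left(t \right)} = 2 t^{2}$ ($F{\left(t \right)} = 2 t t = 2 t^{2}$)
$T = 95$ ($T = - 5 \frac{\left(2 \cdot 5^{2} - 3\right) 2 + 1}{-3 - 2} = - 5 \frac{\left(2 \cdot 25 - 3\right) 2 + 1}{-5} = - 5 \left(\left(50 - 3\right) 2 + 1\right) \left(- \frac{1}{5}\right) = - 5 \left(47 \cdot 2 + 1\right) \left(- \frac{1}{5}\right) = - 5 \left(94 + 1\right) \left(- \frac{1}{5}\right) = - 5 \cdot 95 \left(- \frac{1}{5}\right) = \left(-5\right) \left(-19\right) = 95$)
$x = 2094$ ($x = 4 - 95 \left(-22\right) = 4 - -2090 = 4 + 2090 = 2094$)
$C{\left(g \right)} = 2094$
$- C{\left(-38 \right)} = \left(-1\right) 2094 = -2094$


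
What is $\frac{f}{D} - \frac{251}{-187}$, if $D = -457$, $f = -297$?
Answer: $\frac{170246}{85459} \approx 1.9921$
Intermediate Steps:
$\frac{f}{D} - \frac{251}{-187} = - \frac{297}{-457} - \frac{251}{-187} = \left(-297\right) \left(- \frac{1}{457}\right) - - \frac{251}{187} = \frac{297}{457} + \frac{251}{187} = \frac{170246}{85459}$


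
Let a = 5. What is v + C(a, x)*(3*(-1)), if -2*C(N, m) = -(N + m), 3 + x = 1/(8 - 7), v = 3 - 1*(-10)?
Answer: 17/2 ≈ 8.5000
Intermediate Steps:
v = 13 (v = 3 + 10 = 13)
x = -2 (x = -3 + 1/(8 - 7) = -3 + 1/1 = -3 + 1 = -2)
C(N, m) = N/2 + m/2 (C(N, m) = -(-1)*(N + m)/2 = -(-N - m)/2 = N/2 + m/2)
v + C(a, x)*(3*(-1)) = 13 + ((½)*5 + (½)*(-2))*(3*(-1)) = 13 + (5/2 - 1)*(-3) = 13 + (3/2)*(-3) = 13 - 9/2 = 17/2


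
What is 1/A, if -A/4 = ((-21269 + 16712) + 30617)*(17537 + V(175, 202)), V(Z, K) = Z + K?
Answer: -1/1867355360 ≈ -5.3552e-10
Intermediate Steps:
V(Z, K) = K + Z
A = -1867355360 (A = -4*((-21269 + 16712) + 30617)*(17537 + (202 + 175)) = -4*(-4557 + 30617)*(17537 + 377) = -104240*17914 = -4*466838840 = -1867355360)
1/A = 1/(-1867355360) = -1/1867355360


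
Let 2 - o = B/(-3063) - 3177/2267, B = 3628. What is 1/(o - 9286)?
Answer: -6943821/64448478337 ≈ -0.00010774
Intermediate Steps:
o = 31843469/6943821 (o = 2 - (3628/(-3063) - 3177/2267) = 2 - (3628*(-1/3063) - 3177*1/2267) = 2 - (-3628/3063 - 3177/2267) = 2 - 1*(-17955827/6943821) = 2 + 17955827/6943821 = 31843469/6943821 ≈ 4.5859)
1/(o - 9286) = 1/(31843469/6943821 - 9286) = 1/(-64448478337/6943821) = -6943821/64448478337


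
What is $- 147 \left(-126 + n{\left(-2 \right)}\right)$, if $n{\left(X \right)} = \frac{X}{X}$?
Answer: $18375$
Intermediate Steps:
$n{\left(X \right)} = 1$
$- 147 \left(-126 + n{\left(-2 \right)}\right) = - 147 \left(-126 + 1\right) = \left(-147\right) \left(-125\right) = 18375$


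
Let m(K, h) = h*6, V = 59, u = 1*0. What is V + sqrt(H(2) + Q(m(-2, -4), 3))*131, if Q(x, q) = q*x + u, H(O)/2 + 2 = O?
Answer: 59 + 786*I*sqrt(2) ≈ 59.0 + 1111.6*I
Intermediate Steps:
u = 0
H(O) = -4 + 2*O
m(K, h) = 6*h
Q(x, q) = q*x (Q(x, q) = q*x + 0 = q*x)
V + sqrt(H(2) + Q(m(-2, -4), 3))*131 = 59 + sqrt((-4 + 2*2) + 3*(6*(-4)))*131 = 59 + sqrt((-4 + 4) + 3*(-24))*131 = 59 + sqrt(0 - 72)*131 = 59 + sqrt(-72)*131 = 59 + (6*I*sqrt(2))*131 = 59 + 786*I*sqrt(2)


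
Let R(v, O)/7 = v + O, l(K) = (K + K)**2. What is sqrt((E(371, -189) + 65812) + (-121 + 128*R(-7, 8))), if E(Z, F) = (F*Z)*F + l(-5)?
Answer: sqrt(13319178) ≈ 3649.5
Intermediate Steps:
l(K) = 4*K**2 (l(K) = (2*K)**2 = 4*K**2)
R(v, O) = 7*O + 7*v (R(v, O) = 7*(v + O) = 7*(O + v) = 7*O + 7*v)
E(Z, F) = 100 + Z*F**2 (E(Z, F) = (F*Z)*F + 4*(-5)**2 = Z*F**2 + 4*25 = Z*F**2 + 100 = 100 + Z*F**2)
sqrt((E(371, -189) + 65812) + (-121 + 128*R(-7, 8))) = sqrt(((100 + 371*(-189)**2) + 65812) + (-121 + 128*(7*8 + 7*(-7)))) = sqrt(((100 + 371*35721) + 65812) + (-121 + 128*(56 - 49))) = sqrt(((100 + 13252491) + 65812) + (-121 + 128*7)) = sqrt((13252591 + 65812) + (-121 + 896)) = sqrt(13318403 + 775) = sqrt(13319178)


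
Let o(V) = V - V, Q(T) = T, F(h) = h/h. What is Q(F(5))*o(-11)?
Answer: 0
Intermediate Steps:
F(h) = 1
o(V) = 0
Q(F(5))*o(-11) = 1*0 = 0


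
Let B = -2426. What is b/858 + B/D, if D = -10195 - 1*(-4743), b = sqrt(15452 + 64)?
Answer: 1213/2726 + sqrt(431)/143 ≈ 0.59015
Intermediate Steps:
b = 6*sqrt(431) (b = sqrt(15516) = 6*sqrt(431) ≈ 124.56)
D = -5452 (D = -10195 + 4743 = -5452)
b/858 + B/D = (6*sqrt(431))/858 - 2426/(-5452) = (6*sqrt(431))*(1/858) - 2426*(-1/5452) = sqrt(431)/143 + 1213/2726 = 1213/2726 + sqrt(431)/143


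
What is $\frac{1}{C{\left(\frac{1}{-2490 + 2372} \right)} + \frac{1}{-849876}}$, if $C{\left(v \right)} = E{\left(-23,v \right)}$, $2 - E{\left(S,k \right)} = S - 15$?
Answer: $\frac{849876}{33995039} \approx 0.025$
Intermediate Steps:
$E{\left(S,k \right)} = 17 - S$ ($E{\left(S,k \right)} = 2 - \left(S - 15\right) = 2 - \left(-15 + S\right) = 17 - S$)
$C{\left(v \right)} = 40$ ($C{\left(v \right)} = 17 - -23 = 17 + 23 = 40$)
$\frac{1}{C{\left(\frac{1}{-2490 + 2372} \right)} + \frac{1}{-849876}} = \frac{1}{40 + \frac{1}{-849876}} = \frac{1}{40 - \frac{1}{849876}} = \frac{1}{\frac{33995039}{849876}} = \frac{849876}{33995039}$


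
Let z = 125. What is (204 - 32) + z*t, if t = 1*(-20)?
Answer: -2328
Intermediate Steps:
t = -20
(204 - 32) + z*t = (204 - 32) + 125*(-20) = 172 - 2500 = -2328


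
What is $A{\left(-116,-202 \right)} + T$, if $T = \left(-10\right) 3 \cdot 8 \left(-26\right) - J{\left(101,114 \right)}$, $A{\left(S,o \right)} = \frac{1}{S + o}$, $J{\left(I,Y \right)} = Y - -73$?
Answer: $\frac{1924853}{318} \approx 6053.0$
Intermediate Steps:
$J{\left(I,Y \right)} = 73 + Y$ ($J{\left(I,Y \right)} = Y + 73 = 73 + Y$)
$T = 6053$ ($T = \left(-10\right) 3 \cdot 8 \left(-26\right) - \left(73 + 114\right) = \left(-30\right) 8 \left(-26\right) - 187 = \left(-240\right) \left(-26\right) - 187 = 6240 - 187 = 6053$)
$A{\left(-116,-202 \right)} + T = \frac{1}{-116 - 202} + 6053 = \frac{1}{-318} + 6053 = - \frac{1}{318} + 6053 = \frac{1924853}{318}$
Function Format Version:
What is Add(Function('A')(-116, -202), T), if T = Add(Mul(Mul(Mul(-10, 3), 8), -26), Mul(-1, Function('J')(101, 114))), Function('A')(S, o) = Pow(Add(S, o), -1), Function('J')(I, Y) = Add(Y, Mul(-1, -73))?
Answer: Rational(1924853, 318) ≈ 6053.0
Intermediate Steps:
Function('J')(I, Y) = Add(73, Y) (Function('J')(I, Y) = Add(Y, 73) = Add(73, Y))
T = 6053 (T = Add(Mul(Mul(Mul(-10, 3), 8), -26), Mul(-1, Add(73, 114))) = Add(Mul(Mul(-30, 8), -26), Mul(-1, 187)) = Add(Mul(-240, -26), -187) = Add(6240, -187) = 6053)
Add(Function('A')(-116, -202), T) = Add(Pow(Add(-116, -202), -1), 6053) = Add(Pow(-318, -1), 6053) = Add(Rational(-1, 318), 6053) = Rational(1924853, 318)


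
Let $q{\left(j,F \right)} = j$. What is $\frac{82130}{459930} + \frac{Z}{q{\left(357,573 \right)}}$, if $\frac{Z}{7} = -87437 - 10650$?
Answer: $- \frac{1503632176}{781881} \approx -1923.1$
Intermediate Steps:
$Z = -686609$ ($Z = 7 \left(-87437 - 10650\right) = 7 \left(-98087\right) = -686609$)
$\frac{82130}{459930} + \frac{Z}{q{\left(357,573 \right)}} = \frac{82130}{459930} - \frac{686609}{357} = 82130 \cdot \frac{1}{459930} - \frac{98087}{51} = \frac{8213}{45993} - \frac{98087}{51} = - \frac{1503632176}{781881}$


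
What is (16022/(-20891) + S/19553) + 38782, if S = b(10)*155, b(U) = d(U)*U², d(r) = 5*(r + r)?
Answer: 15873805953220/408481723 ≈ 38861.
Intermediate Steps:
d(r) = 10*r (d(r) = 5*(2*r) = 10*r)
b(U) = 10*U³ (b(U) = (10*U)*U² = 10*U³)
S = 1550000 (S = (10*10³)*155 = (10*1000)*155 = 10000*155 = 1550000)
(16022/(-20891) + S/19553) + 38782 = (16022/(-20891) + 1550000/19553) + 38782 = (16022*(-1/20891) + 1550000*(1/19553)) + 38782 = (-16022/20891 + 1550000/19553) + 38782 = 32067771834/408481723 + 38782 = 15873805953220/408481723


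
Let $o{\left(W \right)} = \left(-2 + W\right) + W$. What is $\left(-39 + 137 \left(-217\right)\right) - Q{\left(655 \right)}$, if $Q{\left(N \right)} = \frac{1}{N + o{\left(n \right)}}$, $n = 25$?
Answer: $- \frac{20926905}{703} \approx -29768.0$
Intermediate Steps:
$o{\left(W \right)} = -2 + 2 W$
$Q{\left(N \right)} = \frac{1}{48 + N}$ ($Q{\left(N \right)} = \frac{1}{N + \left(-2 + 2 \cdot 25\right)} = \frac{1}{N + \left(-2 + 50\right)} = \frac{1}{N + 48} = \frac{1}{48 + N}$)
$\left(-39 + 137 \left(-217\right)\right) - Q{\left(655 \right)} = \left(-39 + 137 \left(-217\right)\right) - \frac{1}{48 + 655} = \left(-39 - 29729\right) - \frac{1}{703} = -29768 - \frac{1}{703} = - \frac{20926905}{703}$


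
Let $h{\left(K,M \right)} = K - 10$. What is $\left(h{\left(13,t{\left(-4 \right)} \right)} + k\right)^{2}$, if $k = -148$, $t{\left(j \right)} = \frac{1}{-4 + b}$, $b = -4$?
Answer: $21025$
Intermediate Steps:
$t{\left(j \right)} = - \frac{1}{8}$ ($t{\left(j \right)} = \frac{1}{-4 - 4} = \frac{1}{-8} = - \frac{1}{8}$)
$h{\left(K,M \right)} = -10 + K$
$\left(h{\left(13,t{\left(-4 \right)} \right)} + k\right)^{2} = \left(\left(-10 + 13\right) - 148\right)^{2} = \left(3 - 148\right)^{2} = \left(-145\right)^{2} = 21025$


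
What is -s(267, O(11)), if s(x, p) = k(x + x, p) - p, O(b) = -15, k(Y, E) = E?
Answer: 0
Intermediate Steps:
s(x, p) = 0 (s(x, p) = p - p = 0)
-s(267, O(11)) = -1*0 = 0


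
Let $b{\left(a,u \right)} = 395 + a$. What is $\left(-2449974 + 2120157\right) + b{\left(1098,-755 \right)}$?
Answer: $-328324$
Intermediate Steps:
$\left(-2449974 + 2120157\right) + b{\left(1098,-755 \right)} = \left(-2449974 + 2120157\right) + \left(395 + 1098\right) = -329817 + 1493 = -328324$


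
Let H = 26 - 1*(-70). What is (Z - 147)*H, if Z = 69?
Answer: -7488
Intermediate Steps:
H = 96 (H = 26 + 70 = 96)
(Z - 147)*H = (69 - 147)*96 = -78*96 = -7488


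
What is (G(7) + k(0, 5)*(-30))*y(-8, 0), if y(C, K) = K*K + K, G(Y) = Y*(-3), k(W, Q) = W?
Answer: 0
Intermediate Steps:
G(Y) = -3*Y
y(C, K) = K + K² (y(C, K) = K² + K = K + K²)
(G(7) + k(0, 5)*(-30))*y(-8, 0) = (-3*7 + 0*(-30))*(0*(1 + 0)) = (-21 + 0)*(0*1) = -21*0 = 0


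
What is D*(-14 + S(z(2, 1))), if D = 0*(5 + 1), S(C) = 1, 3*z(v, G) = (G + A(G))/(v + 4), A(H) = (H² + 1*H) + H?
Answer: 0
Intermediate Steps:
A(H) = H² + 2*H (A(H) = (H² + H) + H = (H + H²) + H = H² + 2*H)
z(v, G) = (G + G*(2 + G))/(3*(4 + v)) (z(v, G) = ((G + G*(2 + G))/(v + 4))/3 = ((G + G*(2 + G))/(4 + v))/3 = (G + G*(2 + G))/(3*(4 + v)))
D = 0 (D = 0*6 = 0)
D*(-14 + S(z(2, 1))) = 0*(-14 + 1) = 0*(-13) = 0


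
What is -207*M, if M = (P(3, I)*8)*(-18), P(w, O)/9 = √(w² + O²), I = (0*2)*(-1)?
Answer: 804816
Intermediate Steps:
I = 0 (I = 0*(-1) = 0)
P(w, O) = 9*√(O² + w²) (P(w, O) = 9*√(w² + O²) = 9*√(O² + w²))
M = -3888 (M = ((9*√(0² + 3²))*8)*(-18) = ((9*√(0 + 9))*8)*(-18) = ((9*√9)*8)*(-18) = ((9*3)*8)*(-18) = (27*8)*(-18) = 216*(-18) = -3888)
-207*M = -207*(-3888) = 804816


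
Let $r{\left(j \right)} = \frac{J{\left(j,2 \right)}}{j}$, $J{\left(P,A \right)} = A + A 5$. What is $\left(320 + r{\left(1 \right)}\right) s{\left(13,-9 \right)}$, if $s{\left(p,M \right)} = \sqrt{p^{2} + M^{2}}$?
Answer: $1660 \sqrt{10} \approx 5249.4$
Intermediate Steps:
$J{\left(P,A \right)} = 6 A$ ($J{\left(P,A \right)} = A + 5 A = 6 A$)
$s{\left(p,M \right)} = \sqrt{M^{2} + p^{2}}$
$r{\left(j \right)} = \frac{12}{j}$ ($r{\left(j \right)} = \frac{6 \cdot 2}{j} = \frac{12}{j}$)
$\left(320 + r{\left(1 \right)}\right) s{\left(13,-9 \right)} = \left(320 + \frac{12}{1}\right) \sqrt{\left(-9\right)^{2} + 13^{2}} = \left(320 + 12 \cdot 1\right) \sqrt{81 + 169} = \left(320 + 12\right) \sqrt{250} = 332 \cdot 5 \sqrt{10} = 1660 \sqrt{10}$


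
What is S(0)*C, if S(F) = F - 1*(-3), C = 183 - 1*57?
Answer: 378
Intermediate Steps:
C = 126 (C = 183 - 57 = 126)
S(F) = 3 + F (S(F) = F + 3 = 3 + F)
S(0)*C = (3 + 0)*126 = 3*126 = 378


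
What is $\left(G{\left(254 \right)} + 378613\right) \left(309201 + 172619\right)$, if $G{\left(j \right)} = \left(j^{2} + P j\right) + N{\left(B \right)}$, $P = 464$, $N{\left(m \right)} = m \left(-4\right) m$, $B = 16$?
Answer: $269800409020$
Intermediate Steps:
$N{\left(m \right)} = - 4 m^{2}$ ($N{\left(m \right)} = - 4 m m = - 4 m^{2}$)
$G{\left(j \right)} = -1024 + j^{2} + 464 j$ ($G{\left(j \right)} = \left(j^{2} + 464 j\right) - 4 \cdot 16^{2} = \left(j^{2} + 464 j\right) - 1024 = -1024 + j^{2} + 464 j$)
$\left(G{\left(254 \right)} + 378613\right) \left(309201 + 172619\right) = \left(\left(-1024 + 254^{2} + 464 \cdot 254\right) + 378613\right) \left(309201 + 172619\right) = \left(\left(-1024 + 64516 + 117856\right) + 378613\right) 481820 = \left(181348 + 378613\right) 481820 = 559961 \cdot 481820 = 269800409020$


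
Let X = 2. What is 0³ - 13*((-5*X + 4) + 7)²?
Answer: -13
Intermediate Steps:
0³ - 13*((-5*X + 4) + 7)² = 0³ - 13*((-5*2 + 4) + 7)² = 0 - 13*((-10 + 4) + 7)² = 0 - 13*(-6 + 7)² = 0 - 13*1² = 0 - 13*1 = 0 - 13 = -13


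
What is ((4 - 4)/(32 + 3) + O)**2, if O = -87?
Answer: 7569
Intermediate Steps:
((4 - 4)/(32 + 3) + O)**2 = ((4 - 4)/(32 + 3) - 87)**2 = (0/35 - 87)**2 = (0*(1/35) - 87)**2 = (0 - 87)**2 = (-87)**2 = 7569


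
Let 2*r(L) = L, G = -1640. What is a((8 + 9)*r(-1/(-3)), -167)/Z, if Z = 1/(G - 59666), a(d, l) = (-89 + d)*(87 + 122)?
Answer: 3312148609/3 ≈ 1.1041e+9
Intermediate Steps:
r(L) = L/2
a(d, l) = -18601 + 209*d (a(d, l) = (-89 + d)*209 = -18601 + 209*d)
Z = -1/61306 (Z = 1/(-1640 - 59666) = 1/(-61306) = -1/61306 ≈ -1.6312e-5)
a((8 + 9)*r(-1/(-3)), -167)/Z = (-18601 + 209*((8 + 9)*((-1/(-3))/2)))/(-1/61306) = (-18601 + 209*(17*((-1*(-⅓))/2)))*(-61306) = (-18601 + 209*(17*((½)*(⅓))))*(-61306) = (-18601 + 209*(17*(⅙)))*(-61306) = (-18601 + 209*(17/6))*(-61306) = (-18601 + 3553/6)*(-61306) = -108053/6*(-61306) = 3312148609/3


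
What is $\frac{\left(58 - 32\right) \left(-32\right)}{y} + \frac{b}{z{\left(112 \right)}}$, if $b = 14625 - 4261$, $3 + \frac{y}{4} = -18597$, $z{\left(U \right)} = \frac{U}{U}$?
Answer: $\frac{24096326}{2325} \approx 10364.0$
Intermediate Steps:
$z{\left(U \right)} = 1$
$y = -74400$ ($y = -12 + 4 \left(-18597\right) = -12 - 74388 = -74400$)
$b = 10364$ ($b = 14625 - 4261 = 10364$)
$\frac{\left(58 - 32\right) \left(-32\right)}{y} + \frac{b}{z{\left(112 \right)}} = \frac{\left(58 - 32\right) \left(-32\right)}{-74400} + \frac{10364}{1} = 26 \left(-32\right) \left(- \frac{1}{74400}\right) + 10364 \cdot 1 = \left(-832\right) \left(- \frac{1}{74400}\right) + 10364 = \frac{26}{2325} + 10364 = \frac{24096326}{2325}$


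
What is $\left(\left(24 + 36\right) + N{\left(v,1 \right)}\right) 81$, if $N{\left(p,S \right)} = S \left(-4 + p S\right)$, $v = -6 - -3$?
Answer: $4293$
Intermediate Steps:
$v = -3$ ($v = -6 + 3 = -3$)
$N{\left(p,S \right)} = S \left(-4 + S p\right)$
$\left(\left(24 + 36\right) + N{\left(v,1 \right)}\right) 81 = \left(\left(24 + 36\right) + 1 \left(-4 + 1 \left(-3\right)\right)\right) 81 = \left(60 + 1 \left(-4 - 3\right)\right) 81 = \left(60 + 1 \left(-7\right)\right) 81 = \left(60 - 7\right) 81 = 53 \cdot 81 = 4293$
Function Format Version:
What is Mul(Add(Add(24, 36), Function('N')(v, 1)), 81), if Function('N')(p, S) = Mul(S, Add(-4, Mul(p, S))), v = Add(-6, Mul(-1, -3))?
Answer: 4293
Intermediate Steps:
v = -3 (v = Add(-6, 3) = -3)
Function('N')(p, S) = Mul(S, Add(-4, Mul(S, p)))
Mul(Add(Add(24, 36), Function('N')(v, 1)), 81) = Mul(Add(Add(24, 36), Mul(1, Add(-4, Mul(1, -3)))), 81) = Mul(Add(60, Mul(1, Add(-4, -3))), 81) = Mul(Add(60, Mul(1, -7)), 81) = Mul(Add(60, -7), 81) = Mul(53, 81) = 4293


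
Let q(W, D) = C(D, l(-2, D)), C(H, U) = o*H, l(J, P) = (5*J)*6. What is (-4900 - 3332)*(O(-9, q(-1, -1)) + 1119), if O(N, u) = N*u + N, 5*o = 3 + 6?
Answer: -46354392/5 ≈ -9.2709e+6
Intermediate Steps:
o = 9/5 (o = (3 + 6)/5 = (⅕)*9 = 9/5 ≈ 1.8000)
l(J, P) = 30*J
C(H, U) = 9*H/5
q(W, D) = 9*D/5
O(N, u) = N + N*u
(-4900 - 3332)*(O(-9, q(-1, -1)) + 1119) = (-4900 - 3332)*(-9*(1 + (9/5)*(-1)) + 1119) = -8232*(-9*(1 - 9/5) + 1119) = -8232*(-9*(-⅘) + 1119) = -8232*(36/5 + 1119) = -8232*5631/5 = -46354392/5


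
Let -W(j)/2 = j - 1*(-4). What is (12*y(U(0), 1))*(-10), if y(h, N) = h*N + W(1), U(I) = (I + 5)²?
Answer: -1800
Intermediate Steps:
W(j) = -8 - 2*j (W(j) = -2*(j - 1*(-4)) = -2*(j + 4) = -2*(4 + j) = -8 - 2*j)
U(I) = (5 + I)²
y(h, N) = -10 + N*h (y(h, N) = h*N + (-8 - 2*1) = N*h + (-8 - 2) = N*h - 10 = -10 + N*h)
(12*y(U(0), 1))*(-10) = (12*(-10 + 1*(5 + 0)²))*(-10) = (12*(-10 + 1*5²))*(-10) = (12*(-10 + 1*25))*(-10) = (12*(-10 + 25))*(-10) = (12*15)*(-10) = 180*(-10) = -1800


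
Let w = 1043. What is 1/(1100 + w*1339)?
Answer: 1/1397677 ≈ 7.1547e-7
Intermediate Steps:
1/(1100 + w*1339) = 1/(1100 + 1043*1339) = 1/(1100 + 1396577) = 1/1397677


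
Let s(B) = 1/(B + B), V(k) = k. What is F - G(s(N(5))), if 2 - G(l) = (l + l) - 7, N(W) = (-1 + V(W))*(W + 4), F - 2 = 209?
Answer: 7273/36 ≈ 202.03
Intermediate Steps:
F = 211 (F = 2 + 209 = 211)
N(W) = (-1 + W)*(4 + W) (N(W) = (-1 + W)*(W + 4) = (-1 + W)*(4 + W))
s(B) = 1/(2*B)
G(l) = 9 - 2*l (G(l) = 2 - ((l + l) - 7) = 2 - (2*l - 7) = 2 - (-7 + 2*l) = 2 + (7 - 2*l) = 9 - 2*l)
F - G(s(N(5))) = 211 - (9 - 1/(-4 + 5**2 + 3*5)) = 211 - (9 - 1/(-4 + 25 + 15)) = 211 - (9 - 1/36) = 211 - 1*323/36 = 211 - 323/36 = 7273/36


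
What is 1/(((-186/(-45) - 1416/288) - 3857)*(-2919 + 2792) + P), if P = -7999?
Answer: 60/28916369 ≈ 2.0750e-6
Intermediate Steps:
1/(((-186/(-45) - 1416/288) - 3857)*(-2919 + 2792) + P) = 1/(((-186/(-45) - 1416/288) - 3857)*(-2919 + 2792) - 7999) = 1/(((-186*(-1/45) - 1416*1/288) - 3857)*(-127) - 7999) = 1/(((62/15 - 59/12) - 3857)*(-127) - 7999) = 1/((-47/60 - 3857)*(-127) - 7999) = 1/(-231467/60*(-127) - 7999) = 1/(29396309/60 - 7999) = 1/(28916369/60) = 60/28916369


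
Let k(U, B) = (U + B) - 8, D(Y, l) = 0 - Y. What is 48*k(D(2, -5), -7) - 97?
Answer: -913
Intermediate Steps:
D(Y, l) = -Y
k(U, B) = -8 + B + U (k(U, B) = (B + U) - 8 = -8 + B + U)
48*k(D(2, -5), -7) - 97 = 48*(-8 - 7 - 1*2) - 97 = 48*(-8 - 7 - 2) - 97 = 48*(-17) - 97 = -816 - 97 = -913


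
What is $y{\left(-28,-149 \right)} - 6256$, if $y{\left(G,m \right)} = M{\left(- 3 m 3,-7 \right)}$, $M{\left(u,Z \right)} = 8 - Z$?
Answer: $-6241$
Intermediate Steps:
$y{\left(G,m \right)} = 15$ ($y{\left(G,m \right)} = 8 - -7 = 8 + 7 = 15$)
$y{\left(-28,-149 \right)} - 6256 = 15 - 6256 = -6241$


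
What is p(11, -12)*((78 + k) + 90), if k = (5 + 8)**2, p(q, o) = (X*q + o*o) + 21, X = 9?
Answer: 88968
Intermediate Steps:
p(q, o) = 21 + o**2 + 9*q (p(q, o) = (9*q + o*o) + 21 = (9*q + o**2) + 21 = (o**2 + 9*q) + 21 = 21 + o**2 + 9*q)
k = 169 (k = 13**2 = 169)
p(11, -12)*((78 + k) + 90) = (21 + (-12)**2 + 9*11)*((78 + 169) + 90) = (21 + 144 + 99)*(247 + 90) = 264*337 = 88968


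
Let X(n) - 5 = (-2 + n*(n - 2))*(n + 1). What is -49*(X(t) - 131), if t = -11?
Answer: 75264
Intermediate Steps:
X(n) = 5 + (1 + n)*(-2 + n*(-2 + n)) (X(n) = 5 + (-2 + n*(n - 2))*(n + 1) = 5 + (-2 + n*(-2 + n))*(1 + n) = 5 + (1 + n)*(-2 + n*(-2 + n)))
-49*(X(t) - 131) = -49*((3 + (-11)³ - 1*(-11)² - 4*(-11)) - 131) = -49*((3 - 1331 - 1*121 + 44) - 131) = -49*((3 - 1331 - 121 + 44) - 131) = -49*(-1405 - 131) = -49*(-1536) = 75264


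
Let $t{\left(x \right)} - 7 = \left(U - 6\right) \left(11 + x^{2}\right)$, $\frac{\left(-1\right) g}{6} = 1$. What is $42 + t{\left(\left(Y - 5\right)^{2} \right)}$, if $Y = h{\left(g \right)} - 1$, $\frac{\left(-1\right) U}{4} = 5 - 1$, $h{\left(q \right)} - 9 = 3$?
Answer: $-28705$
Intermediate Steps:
$g = -6$ ($g = \left(-6\right) 1 = -6$)
$h{\left(q \right)} = 12$ ($h{\left(q \right)} = 9 + 3 = 12$)
$U = -16$ ($U = - 4 \left(5 - 1\right) = \left(-4\right) 4 = -16$)
$Y = 11$ ($Y = 12 - 1 = 11$)
$t{\left(x \right)} = -235 - 22 x^{2}$ ($t{\left(x \right)} = 7 + \left(-16 - 6\right) \left(11 + x^{2}\right) = 7 - 22 \left(11 + x^{2}\right) = 7 - \left(242 + 22 x^{2}\right) = -235 - 22 x^{2}$)
$42 + t{\left(\left(Y - 5\right)^{2} \right)} = 42 - \left(235 + 22 \left(\left(11 - 5\right)^{2}\right)^{2}\right) = 42 - \left(235 + 22 \left(6^{2}\right)^{2}\right) = 42 - \left(235 + 22 \cdot 36^{2}\right) = 42 - 28747 = -28705$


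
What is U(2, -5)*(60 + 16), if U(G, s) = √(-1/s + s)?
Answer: 152*I*√30/5 ≈ 166.51*I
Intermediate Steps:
U(G, s) = √(s - 1/s)
U(2, -5)*(60 + 16) = √(-5 - 1/(-5))*(60 + 16) = √(-5 - 1*(-⅕))*76 = √(-5 + ⅕)*76 = √(-24/5)*76 = (2*I*√30/5)*76 = 152*I*√30/5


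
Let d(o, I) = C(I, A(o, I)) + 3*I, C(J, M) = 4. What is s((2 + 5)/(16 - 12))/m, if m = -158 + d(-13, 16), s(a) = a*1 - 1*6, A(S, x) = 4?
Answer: 17/424 ≈ 0.040094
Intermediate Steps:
s(a) = -6 + a (s(a) = a - 6 = -6 + a)
d(o, I) = 4 + 3*I
m = -106 (m = -158 + (4 + 3*16) = -158 + (4 + 48) = -158 + 52 = -106)
s((2 + 5)/(16 - 12))/m = (-6 + (2 + 5)/(16 - 12))/(-106) = (-6 + 7/4)*(-1/106) = -17/4*(-1/106) = 17/424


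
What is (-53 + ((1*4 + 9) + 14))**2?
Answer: 676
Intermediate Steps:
(-53 + ((1*4 + 9) + 14))**2 = (-53 + ((4 + 9) + 14))**2 = (-53 + (13 + 14))**2 = (-53 + 27)**2 = (-26)**2 = 676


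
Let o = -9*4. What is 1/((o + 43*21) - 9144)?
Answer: -1/8277 ≈ -0.00012082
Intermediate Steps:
o = -36
1/((o + 43*21) - 9144) = 1/((-36 + 43*21) - 9144) = 1/((-36 + 903) - 9144) = 1/(867 - 9144) = 1/(-8277) = -1/8277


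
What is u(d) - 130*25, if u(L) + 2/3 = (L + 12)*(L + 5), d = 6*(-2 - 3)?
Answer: -8402/3 ≈ -2800.7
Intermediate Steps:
d = -30 (d = 6*(-5) = -30)
u(L) = -2/3 + (5 + L)*(12 + L) (u(L) = -2/3 + (L + 12)*(L + 5) = -2/3 + (12 + L)*(5 + L) = -2/3 + (5 + L)*(12 + L))
u(d) - 130*25 = (178/3 + (-30)**2 + 17*(-30)) - 130*25 = (178/3 + 900 - 510) - 3250 = 1348/3 - 3250 = -8402/3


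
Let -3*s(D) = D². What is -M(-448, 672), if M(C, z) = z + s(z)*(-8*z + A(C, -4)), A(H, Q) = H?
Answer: -876675744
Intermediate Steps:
s(D) = -D²/3
M(C, z) = z - z²*(C - 8*z)/3 (M(C, z) = z + (-z²/3)*(-8*z + C) = z + (-z²/3)*(C - 8*z) = z - z²*(C - 8*z)/3)
-M(-448, 672) = -672*(3 + 8*672² - 1*(-448)*672)/3 = -672*(3 + 8*451584 + 301056)/3 = -672*(3 + 3612672 + 301056)/3 = -672*3913731/3 = -1*876675744 = -876675744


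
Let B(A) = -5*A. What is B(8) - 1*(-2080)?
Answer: 2040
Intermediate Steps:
B(8) - 1*(-2080) = -5*8 - 1*(-2080) = -40 + 2080 = 2040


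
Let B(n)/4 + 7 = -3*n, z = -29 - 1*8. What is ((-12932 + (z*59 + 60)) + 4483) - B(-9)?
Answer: -10652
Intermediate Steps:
z = -37 (z = -29 - 8 = -37)
B(n) = -28 - 12*n (B(n) = -28 + 4*(-3*n) = -28 - 12*n)
((-12932 + (z*59 + 60)) + 4483) - B(-9) = ((-12932 + (-37*59 + 60)) + 4483) - (-28 - 12*(-9)) = ((-12932 + (-2183 + 60)) + 4483) - (-28 + 108) = ((-12932 - 2123) + 4483) - 1*80 = (-15055 + 4483) - 80 = -10572 - 80 = -10652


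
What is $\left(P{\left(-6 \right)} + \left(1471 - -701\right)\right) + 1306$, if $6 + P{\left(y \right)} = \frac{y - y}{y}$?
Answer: $3472$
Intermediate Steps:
$P{\left(y \right)} = -6$ ($P{\left(y \right)} = -6 + \frac{y - y}{y} = -6 + \frac{0}{y} = -6 + 0 = -6$)
$\left(P{\left(-6 \right)} + \left(1471 - -701\right)\right) + 1306 = \left(-6 + \left(1471 - -701\right)\right) + 1306 = \left(-6 + \left(1471 + 701\right)\right) + 1306 = \left(-6 + 2172\right) + 1306 = 2166 + 1306 = 3472$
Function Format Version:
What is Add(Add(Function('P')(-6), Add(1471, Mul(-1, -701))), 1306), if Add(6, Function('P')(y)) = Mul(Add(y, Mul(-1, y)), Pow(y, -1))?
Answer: 3472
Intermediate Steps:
Function('P')(y) = -6 (Function('P')(y) = Add(-6, Mul(Add(y, Mul(-1, y)), Pow(y, -1))) = Add(-6, Mul(0, Pow(y, -1))) = Add(-6, 0) = -6)
Add(Add(Function('P')(-6), Add(1471, Mul(-1, -701))), 1306) = Add(Add(-6, Add(1471, Mul(-1, -701))), 1306) = Add(Add(-6, Add(1471, 701)), 1306) = Add(Add(-6, 2172), 1306) = Add(2166, 1306) = 3472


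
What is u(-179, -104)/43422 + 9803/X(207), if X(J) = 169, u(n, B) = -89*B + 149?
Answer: 142418437/2446106 ≈ 58.223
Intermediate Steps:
u(n, B) = 149 - 89*B
u(-179, -104)/43422 + 9803/X(207) = (149 - 89*(-104))/43422 + 9803/169 = (149 + 9256)*(1/43422) + 9803*(1/169) = 9405*(1/43422) + 9803/169 = 3135/14474 + 9803/169 = 142418437/2446106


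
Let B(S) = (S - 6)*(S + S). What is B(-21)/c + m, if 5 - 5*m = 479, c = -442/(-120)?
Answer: 235446/1105 ≈ 213.07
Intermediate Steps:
c = 221/60 (c = -442*(-1/120) = 221/60 ≈ 3.6833)
m = -474/5 (m = 1 - 1/5*479 = 1 - 479/5 = -474/5 ≈ -94.800)
B(S) = 2*S*(-6 + S) (B(S) = (-6 + S)*(2*S) = 2*S*(-6 + S))
B(-21)/c + m = (2*(-21)*(-6 - 21))/(221/60) - 474/5 = (2*(-21)*(-27))*(60/221) - 474/5 = 1134*(60/221) - 474/5 = 68040/221 - 474/5 = 235446/1105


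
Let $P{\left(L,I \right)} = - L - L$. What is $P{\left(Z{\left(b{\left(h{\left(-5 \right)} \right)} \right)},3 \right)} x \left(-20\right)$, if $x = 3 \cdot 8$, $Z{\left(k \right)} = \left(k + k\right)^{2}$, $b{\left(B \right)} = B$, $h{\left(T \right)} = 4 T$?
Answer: $1536000$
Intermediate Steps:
$Z{\left(k \right)} = 4 k^{2}$ ($Z{\left(k \right)} = \left(2 k\right)^{2} = 4 k^{2}$)
$x = 24$
$P{\left(L,I \right)} = - 2 L$
$P{\left(Z{\left(b{\left(h{\left(-5 \right)} \right)} \right)},3 \right)} x \left(-20\right) = - 2 \cdot 4 \left(4 \left(-5\right)\right)^{2} \cdot 24 \left(-20\right) = - 2 \cdot 4 \left(-20\right)^{2} \cdot 24 \left(-20\right) = - 2 \cdot 4 \cdot 400 \cdot 24 \left(-20\right) = \left(-2\right) 1600 \cdot 24 \left(-20\right) = \left(-3200\right) 24 \left(-20\right) = \left(-76800\right) \left(-20\right) = 1536000$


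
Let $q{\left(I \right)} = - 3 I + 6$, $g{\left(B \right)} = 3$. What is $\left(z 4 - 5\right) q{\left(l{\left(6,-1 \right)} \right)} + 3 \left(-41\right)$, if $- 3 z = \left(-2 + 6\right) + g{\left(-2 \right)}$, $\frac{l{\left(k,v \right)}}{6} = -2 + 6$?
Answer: $823$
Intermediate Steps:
$l{\left(k,v \right)} = 24$ ($l{\left(k,v \right)} = 6 \left(-2 + 6\right) = 6 \cdot 4 = 24$)
$z = - \frac{7}{3}$ ($z = - \frac{\left(-2 + 6\right) + 3}{3} = - \frac{4 + 3}{3} = \left(- \frac{1}{3}\right) 7 = - \frac{7}{3} \approx -2.3333$)
$q{\left(I \right)} = 6 - 3 I$
$\left(z 4 - 5\right) q{\left(l{\left(6,-1 \right)} \right)} + 3 \left(-41\right) = \left(\left(- \frac{7}{3}\right) 4 - 5\right) \left(6 - 72\right) + 3 \left(-41\right) = \left(- \frac{28}{3} - 5\right) \left(6 - 72\right) - 123 = \left(- \frac{43}{3}\right) \left(-66\right) - 123 = 946 - 123 = 823$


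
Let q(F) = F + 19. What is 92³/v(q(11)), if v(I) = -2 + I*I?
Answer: 389344/449 ≈ 867.14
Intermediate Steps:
q(F) = 19 + F
v(I) = -2 + I²
92³/v(q(11)) = 92³/(-2 + (19 + 11)²) = 778688/(-2 + 30²) = 778688/(-2 + 900) = 778688/898 = 778688*(1/898) = 389344/449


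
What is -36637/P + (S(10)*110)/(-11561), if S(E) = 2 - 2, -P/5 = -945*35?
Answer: -36637/165375 ≈ -0.22154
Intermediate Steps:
P = 165375 (P = -(-4725)*35 = -5*(-33075) = 165375)
S(E) = 0
-36637/P + (S(10)*110)/(-11561) = -36637/165375 + (0*110)/(-11561) = -36637*1/165375 + 0*(-1/11561) = -36637/165375 + 0 = -36637/165375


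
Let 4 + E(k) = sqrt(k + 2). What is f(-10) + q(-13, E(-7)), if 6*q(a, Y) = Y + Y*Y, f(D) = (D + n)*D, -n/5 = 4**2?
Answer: 5407/6 - 7*I*sqrt(5)/6 ≈ 901.17 - 2.6087*I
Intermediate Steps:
n = -80 (n = -5*4**2 = -5*16 = -80)
f(D) = D*(-80 + D) (f(D) = (D - 80)*D = (-80 + D)*D = D*(-80 + D))
E(k) = -4 + sqrt(2 + k) (E(k) = -4 + sqrt(k + 2) = -4 + sqrt(2 + k))
q(a, Y) = Y/6 + Y**2/6 (q(a, Y) = (Y + Y*Y)/6 = (Y + Y**2)/6 = Y/6 + Y**2/6)
f(-10) + q(-13, E(-7)) = -10*(-80 - 10) + (-4 + sqrt(2 - 7))*(1 + (-4 + sqrt(2 - 7)))/6 = -10*(-90) + (-4 + sqrt(-5))*(1 + (-4 + sqrt(-5)))/6 = 900 + (-4 + I*sqrt(5))*(1 + (-4 + I*sqrt(5)))/6 = 900 + (-4 + I*sqrt(5))*(-3 + I*sqrt(5))/6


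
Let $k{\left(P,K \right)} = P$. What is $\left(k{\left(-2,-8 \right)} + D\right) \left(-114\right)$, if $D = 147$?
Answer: $-16530$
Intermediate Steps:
$\left(k{\left(-2,-8 \right)} + D\right) \left(-114\right) = \left(-2 + 147\right) \left(-114\right) = 145 \left(-114\right) = -16530$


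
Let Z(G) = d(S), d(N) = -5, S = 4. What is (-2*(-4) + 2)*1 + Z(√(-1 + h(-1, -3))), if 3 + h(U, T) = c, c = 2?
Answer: 5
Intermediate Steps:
h(U, T) = -1 (h(U, T) = -3 + 2 = -1)
Z(G) = -5
(-2*(-4) + 2)*1 + Z(√(-1 + h(-1, -3))) = (-2*(-4) + 2)*1 - 5 = (8 + 2)*1 - 5 = 10*1 - 5 = 10 - 5 = 5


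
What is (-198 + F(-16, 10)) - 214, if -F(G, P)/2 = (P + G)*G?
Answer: -604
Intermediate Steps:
F(G, P) = -2*G*(G + P) (F(G, P) = -2*(P + G)*G = -2*(G + P)*G = -2*G*(G + P))
(-198 + F(-16, 10)) - 214 = (-198 - 2*(-16)*(-16 + 10)) - 214 = (-198 - 2*(-16)*(-6)) - 214 = (-198 - 192) - 214 = -390 - 214 = -604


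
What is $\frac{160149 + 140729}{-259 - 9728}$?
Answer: $- \frac{300878}{9987} \approx -30.127$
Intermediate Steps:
$\frac{160149 + 140729}{-259 - 9728} = \frac{300878}{-259 - 9728} = \frac{300878}{-9987} = 300878 \left(- \frac{1}{9987}\right) = - \frac{300878}{9987}$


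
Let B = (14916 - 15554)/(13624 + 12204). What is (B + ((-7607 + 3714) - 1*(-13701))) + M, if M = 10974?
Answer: 24398039/1174 ≈ 20782.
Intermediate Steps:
B = -29/1174 (B = -638/25828 = -638*1/25828 = -29/1174 ≈ -0.024702)
(B + ((-7607 + 3714) - 1*(-13701))) + M = (-29/1174 + ((-7607 + 3714) - 1*(-13701))) + 10974 = (-29/1174 + (-3893 + 13701)) + 10974 = (-29/1174 + 9808) + 10974 = 11514563/1174 + 10974 = 24398039/1174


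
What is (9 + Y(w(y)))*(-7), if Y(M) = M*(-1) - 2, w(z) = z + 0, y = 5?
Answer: -14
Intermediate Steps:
w(z) = z
Y(M) = -2 - M (Y(M) = -M - 2 = -2 - M)
(9 + Y(w(y)))*(-7) = (9 + (-2 - 1*5))*(-7) = (9 + (-2 - 5))*(-7) = (9 - 7)*(-7) = 2*(-7) = -14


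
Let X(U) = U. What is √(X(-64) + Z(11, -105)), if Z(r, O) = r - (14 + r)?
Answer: I*√78 ≈ 8.8318*I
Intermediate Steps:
Z(r, O) = -14 (Z(r, O) = r + (-14 - r) = -14)
√(X(-64) + Z(11, -105)) = √(-64 - 14) = √(-78) = I*√78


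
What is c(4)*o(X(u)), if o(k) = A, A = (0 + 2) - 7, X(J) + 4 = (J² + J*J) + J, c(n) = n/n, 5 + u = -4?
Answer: -5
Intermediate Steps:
u = -9 (u = -5 - 4 = -9)
c(n) = 1
X(J) = -4 + J + 2*J² (X(J) = -4 + ((J² + J*J) + J) = -4 + ((J² + J²) + J) = -4 + (2*J² + J) = -4 + (J + 2*J²) = -4 + J + 2*J²)
A = -5 (A = 2 - 7 = -5)
o(k) = -5
c(4)*o(X(u)) = 1*(-5) = -5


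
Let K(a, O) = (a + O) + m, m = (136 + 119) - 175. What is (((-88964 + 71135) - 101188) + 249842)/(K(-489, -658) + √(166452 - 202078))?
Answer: -27918055/234823 - 26165*I*√35626/234823 ≈ -118.89 - 21.031*I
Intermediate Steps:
m = 80 (m = 255 - 175 = 80)
K(a, O) = 80 + O + a (K(a, O) = (a + O) + 80 = (O + a) + 80 = 80 + O + a)
(((-88964 + 71135) - 101188) + 249842)/(K(-489, -658) + √(166452 - 202078)) = (((-88964 + 71135) - 101188) + 249842)/((80 - 658 - 489) + √(166452 - 202078)) = ((-17829 - 101188) + 249842)/(-1067 + √(-35626)) = (-119017 + 249842)/(-1067 + I*√35626) = 130825/(-1067 + I*√35626)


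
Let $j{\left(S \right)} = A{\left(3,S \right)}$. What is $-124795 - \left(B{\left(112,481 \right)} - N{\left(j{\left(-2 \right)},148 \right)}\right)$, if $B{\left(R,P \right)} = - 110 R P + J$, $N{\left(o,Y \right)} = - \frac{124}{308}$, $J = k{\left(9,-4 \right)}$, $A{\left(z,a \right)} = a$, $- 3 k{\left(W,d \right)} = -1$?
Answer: $\frac{1340059705}{231} \approx 5.8011 \cdot 10^{6}$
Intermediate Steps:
$k{\left(W,d \right)} = \frac{1}{3}$ ($k{\left(W,d \right)} = \left(- \frac{1}{3}\right) \left(-1\right) = \frac{1}{3}$)
$J = \frac{1}{3} \approx 0.33333$
$j{\left(S \right)} = S$
$N{\left(o,Y \right)} = - \frac{31}{77}$ ($N{\left(o,Y \right)} = \left(-124\right) \frac{1}{308} = - \frac{31}{77}$)
$B{\left(R,P \right)} = \frac{1}{3} - 110 P R$ ($B{\left(R,P \right)} = - 110 R P + \frac{1}{3} = - 110 P R + \frac{1}{3} = \frac{1}{3} - 110 P R$)
$-124795 - \left(B{\left(112,481 \right)} - N{\left(j{\left(-2 \right)},148 \right)}\right) = -124795 - \left(\left(\frac{1}{3} - 52910 \cdot 112\right) - - \frac{31}{77}\right) = -124795 - \left(\left(\frac{1}{3} - 5925920\right) + \frac{31}{77}\right) = -124795 - \left(- \frac{17777759}{3} + \frac{31}{77}\right) = -124795 - - \frac{1368887350}{231} = -124795 + \frac{1368887350}{231} = \frac{1340059705}{231}$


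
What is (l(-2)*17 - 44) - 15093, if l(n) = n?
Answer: -15171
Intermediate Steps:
(l(-2)*17 - 44) - 15093 = (-2*17 - 44) - 15093 = (-34 - 44) - 15093 = -78 - 15093 = -15171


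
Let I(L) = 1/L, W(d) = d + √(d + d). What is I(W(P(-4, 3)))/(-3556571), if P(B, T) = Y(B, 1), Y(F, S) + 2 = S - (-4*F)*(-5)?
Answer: -1/273855967 + √158/21634621393 ≈ -3.0706e-9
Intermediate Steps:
Y(F, S) = -2 + S - 20*F (Y(F, S) = -2 + (S - (-4*F)*(-5)) = -2 + (S - 20*F) = -2 + S - 20*F)
P(B, T) = -1 - 20*B (P(B, T) = -2 + 1 - 20*B = -1 - 20*B)
W(d) = d + √2*√d (W(d) = d + √(2*d) = d + √2*√d)
I(W(P(-4, 3)))/(-3556571) = 1/(((-1 - 20*(-4)) + √2*√(-1 - 20*(-4)))*(-3556571)) = -1/3556571/((-1 + 80) + √2*√(-1 + 80)) = -1/3556571/(79 + √2*√79) = -1/3556571/(79 + √158) = -1/(3556571*(79 + √158))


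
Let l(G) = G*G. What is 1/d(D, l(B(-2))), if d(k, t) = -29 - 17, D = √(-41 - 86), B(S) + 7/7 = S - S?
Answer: -1/46 ≈ -0.021739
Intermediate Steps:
B(S) = -1 (B(S) = -1 + (S - S) = -1 + 0 = -1)
l(G) = G²
D = I*√127 (D = √(-127) = I*√127 ≈ 11.269*I)
d(k, t) = -46
1/d(D, l(B(-2))) = 1/(-46) = -1/46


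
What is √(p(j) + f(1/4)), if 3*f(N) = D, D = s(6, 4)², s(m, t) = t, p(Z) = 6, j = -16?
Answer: √102/3 ≈ 3.3665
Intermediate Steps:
D = 16 (D = 4² = 16)
f(N) = 16/3 (f(N) = (⅓)*16 = 16/3)
√(p(j) + f(1/4)) = √(6 + 16/3) = √(34/3) = √102/3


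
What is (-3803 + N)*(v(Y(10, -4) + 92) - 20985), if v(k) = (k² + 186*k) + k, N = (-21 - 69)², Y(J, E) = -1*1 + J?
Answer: 34818591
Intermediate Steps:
Y(J, E) = -1 + J
N = 8100 (N = (-90)² = 8100)
v(k) = k² + 187*k
(-3803 + N)*(v(Y(10, -4) + 92) - 20985) = (-3803 + 8100)*(((-1 + 10) + 92)*(187 + ((-1 + 10) + 92)) - 20985) = 4297*((9 + 92)*(187 + (9 + 92)) - 20985) = 4297*(101*(187 + 101) - 20985) = 4297*(101*288 - 20985) = 4297*(29088 - 20985) = 4297*8103 = 34818591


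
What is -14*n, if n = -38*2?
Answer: 1064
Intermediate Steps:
n = -76
-14*n = -14*(-76) = 1064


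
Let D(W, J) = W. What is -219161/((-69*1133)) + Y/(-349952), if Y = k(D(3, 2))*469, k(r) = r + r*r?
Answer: 19063962529/6839549376 ≈ 2.7873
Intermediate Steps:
k(r) = r + r²
Y = 5628 (Y = (3*(1 + 3))*469 = (3*4)*469 = 12*469 = 5628)
-219161/((-69*1133)) + Y/(-349952) = -219161/((-69*1133)) + 5628/(-349952) = -219161/(-78177) + 5628*(-1/349952) = -219161*(-1/78177) - 1407/87488 = 219161/78177 - 1407/87488 = 19063962529/6839549376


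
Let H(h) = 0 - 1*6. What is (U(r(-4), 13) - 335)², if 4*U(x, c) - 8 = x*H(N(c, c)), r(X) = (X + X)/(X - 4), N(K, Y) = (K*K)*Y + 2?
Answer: 447561/4 ≈ 1.1189e+5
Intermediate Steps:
N(K, Y) = 2 + Y*K² (N(K, Y) = K²*Y + 2 = Y*K² + 2 = 2 + Y*K²)
H(h) = -6 (H(h) = 0 - 6 = -6)
r(X) = 2*X/(-4 + X) (r(X) = (2*X)/(-4 + X) = 2*X/(-4 + X))
U(x, c) = 2 - 3*x/2 (U(x, c) = 2 + (x*(-6))/4 = 2 + (-6*x)/4 = 2 - 3*x/2)
(U(r(-4), 13) - 335)² = ((2 - 3*(-4)/(-4 - 4)) - 335)² = ((2 - 3*(-4)/(-8)) - 335)² = ((2 - 3*(-4)*(-1)/8) - 335)² = ((2 - 3/2*1) - 335)² = ((2 - 3/2) - 335)² = (½ - 335)² = (-669/2)² = 447561/4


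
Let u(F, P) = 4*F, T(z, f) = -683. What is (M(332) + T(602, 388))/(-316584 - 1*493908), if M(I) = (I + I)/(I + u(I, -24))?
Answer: 3413/4052460 ≈ 0.00084220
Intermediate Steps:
M(I) = ⅖ (M(I) = (I + I)/(I + 4*I) = (2*I)/((5*I)) = (2*I)*(1/(5*I)) = ⅖)
(M(332) + T(602, 388))/(-316584 - 1*493908) = (⅖ - 683)/(-316584 - 1*493908) = -3413/(5*(-316584 - 493908)) = -3413/5/(-810492) = -3413/5*(-1/810492) = 3413/4052460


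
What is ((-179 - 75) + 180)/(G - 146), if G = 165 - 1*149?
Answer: 37/65 ≈ 0.56923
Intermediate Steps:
G = 16 (G = 165 - 149 = 16)
((-179 - 75) + 180)/(G - 146) = ((-179 - 75) + 180)/(16 - 146) = (-254 + 180)/(-130) = -74*(-1/130) = 37/65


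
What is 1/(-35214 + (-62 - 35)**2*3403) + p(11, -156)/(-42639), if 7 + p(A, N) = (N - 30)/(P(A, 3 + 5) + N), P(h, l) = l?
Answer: 37317971089/277079594247690 ≈ 0.00013468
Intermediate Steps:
p(A, N) = -7 + (-30 + N)/(8 + N) (p(A, N) = -7 + (N - 30)/((3 + 5) + N) = -7 + (-30 + N)/(8 + N))
1/(-35214 + (-62 - 35)**2*3403) + p(11, -156)/(-42639) = 1/(-35214 + (-62 - 35)**2*3403) + (2*(-43 - 3*(-156))/(8 - 156))/(-42639) = (1/3403)/(-35214 + (-97)**2) + (2*(-43 + 468)/(-148))*(-1/42639) = (1/3403)/(-35214 + 9409) + (2*(-1/148)*425)*(-1/42639) = (1/3403)/(-25805) - 425/74*(-1/42639) = -1/25805*1/3403 + 425/3155286 = -1/87814415 + 425/3155286 = 37317971089/277079594247690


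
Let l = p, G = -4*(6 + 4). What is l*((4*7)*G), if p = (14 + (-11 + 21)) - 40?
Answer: 17920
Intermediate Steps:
G = -40 (G = -4*10 = -40)
p = -16 (p = (14 + 10) - 40 = 24 - 40 = -16)
l = -16
l*((4*7)*G) = -16*4*7*(-40) = -448*(-40) = -16*(-1120) = 17920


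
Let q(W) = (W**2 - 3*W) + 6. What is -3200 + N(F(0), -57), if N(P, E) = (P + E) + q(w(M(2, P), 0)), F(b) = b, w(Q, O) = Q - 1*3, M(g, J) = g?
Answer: -3247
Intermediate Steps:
w(Q, O) = -3 + Q (w(Q, O) = Q - 3 = -3 + Q)
q(W) = 6 + W**2 - 3*W
N(P, E) = 10 + E + P (N(P, E) = (P + E) + (6 + (-3 + 2)**2 - 3*(-3 + 2)) = (E + P) + (6 + (-1)**2 - 3*(-1)) = (E + P) + (6 + 1 + 3) = (E + P) + 10 = 10 + E + P)
-3200 + N(F(0), -57) = -3200 + (10 - 57 + 0) = -3200 - 47 = -3247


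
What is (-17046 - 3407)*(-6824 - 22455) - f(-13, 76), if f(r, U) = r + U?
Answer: 598843324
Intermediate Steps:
f(r, U) = U + r
(-17046 - 3407)*(-6824 - 22455) - f(-13, 76) = (-17046 - 3407)*(-6824 - 22455) - (76 - 13) = -20453*(-29279) - 1*63 = 598843387 - 63 = 598843324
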